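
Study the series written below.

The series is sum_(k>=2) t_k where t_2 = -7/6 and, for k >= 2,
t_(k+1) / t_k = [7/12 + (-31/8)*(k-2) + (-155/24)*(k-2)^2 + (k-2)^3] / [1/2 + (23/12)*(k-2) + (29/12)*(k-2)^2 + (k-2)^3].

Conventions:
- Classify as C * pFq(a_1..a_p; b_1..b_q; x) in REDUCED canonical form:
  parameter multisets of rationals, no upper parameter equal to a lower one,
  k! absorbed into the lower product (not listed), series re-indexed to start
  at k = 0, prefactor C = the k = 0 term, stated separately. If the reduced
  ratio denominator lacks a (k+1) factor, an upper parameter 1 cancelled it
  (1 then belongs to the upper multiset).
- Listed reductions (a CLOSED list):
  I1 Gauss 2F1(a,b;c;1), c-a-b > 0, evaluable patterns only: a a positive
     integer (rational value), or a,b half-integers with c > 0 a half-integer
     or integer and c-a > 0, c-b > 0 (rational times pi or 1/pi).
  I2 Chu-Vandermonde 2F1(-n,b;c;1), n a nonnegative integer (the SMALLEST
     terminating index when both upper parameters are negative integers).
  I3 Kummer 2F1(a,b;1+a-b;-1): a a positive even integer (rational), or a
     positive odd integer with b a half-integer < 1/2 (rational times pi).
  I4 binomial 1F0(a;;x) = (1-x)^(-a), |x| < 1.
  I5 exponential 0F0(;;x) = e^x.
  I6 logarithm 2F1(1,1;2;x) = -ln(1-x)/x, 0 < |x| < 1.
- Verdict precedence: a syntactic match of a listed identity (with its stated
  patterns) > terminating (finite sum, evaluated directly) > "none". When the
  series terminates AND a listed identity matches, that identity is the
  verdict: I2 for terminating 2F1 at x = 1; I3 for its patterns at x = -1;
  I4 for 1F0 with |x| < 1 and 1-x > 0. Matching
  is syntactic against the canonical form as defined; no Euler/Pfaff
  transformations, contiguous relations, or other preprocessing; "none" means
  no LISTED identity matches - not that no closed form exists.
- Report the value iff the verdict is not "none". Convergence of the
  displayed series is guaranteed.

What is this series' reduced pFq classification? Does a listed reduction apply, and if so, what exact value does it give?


At argument 1: a 2F1 with upper {-7, -1/8}, lower {3/4}, scaled by C = -7/6. Verdict: Vandermonde's identity (I2) fires (terminating 2F1 at x = 1 with n = 7, b = -1/8, c = 3/4). Its exact value is -662935/393984.

Structural cue: x = 1 and the ratio is unreduced: k + 2/3 divides both sides (prefactor -7/6).
Consecutive-term ratio: r(k) = 1 * (k-7) (k-1/8) / [(k+3/4) (k+1)] - rational; roots negated = parameters, x = 1, C = -7/6.


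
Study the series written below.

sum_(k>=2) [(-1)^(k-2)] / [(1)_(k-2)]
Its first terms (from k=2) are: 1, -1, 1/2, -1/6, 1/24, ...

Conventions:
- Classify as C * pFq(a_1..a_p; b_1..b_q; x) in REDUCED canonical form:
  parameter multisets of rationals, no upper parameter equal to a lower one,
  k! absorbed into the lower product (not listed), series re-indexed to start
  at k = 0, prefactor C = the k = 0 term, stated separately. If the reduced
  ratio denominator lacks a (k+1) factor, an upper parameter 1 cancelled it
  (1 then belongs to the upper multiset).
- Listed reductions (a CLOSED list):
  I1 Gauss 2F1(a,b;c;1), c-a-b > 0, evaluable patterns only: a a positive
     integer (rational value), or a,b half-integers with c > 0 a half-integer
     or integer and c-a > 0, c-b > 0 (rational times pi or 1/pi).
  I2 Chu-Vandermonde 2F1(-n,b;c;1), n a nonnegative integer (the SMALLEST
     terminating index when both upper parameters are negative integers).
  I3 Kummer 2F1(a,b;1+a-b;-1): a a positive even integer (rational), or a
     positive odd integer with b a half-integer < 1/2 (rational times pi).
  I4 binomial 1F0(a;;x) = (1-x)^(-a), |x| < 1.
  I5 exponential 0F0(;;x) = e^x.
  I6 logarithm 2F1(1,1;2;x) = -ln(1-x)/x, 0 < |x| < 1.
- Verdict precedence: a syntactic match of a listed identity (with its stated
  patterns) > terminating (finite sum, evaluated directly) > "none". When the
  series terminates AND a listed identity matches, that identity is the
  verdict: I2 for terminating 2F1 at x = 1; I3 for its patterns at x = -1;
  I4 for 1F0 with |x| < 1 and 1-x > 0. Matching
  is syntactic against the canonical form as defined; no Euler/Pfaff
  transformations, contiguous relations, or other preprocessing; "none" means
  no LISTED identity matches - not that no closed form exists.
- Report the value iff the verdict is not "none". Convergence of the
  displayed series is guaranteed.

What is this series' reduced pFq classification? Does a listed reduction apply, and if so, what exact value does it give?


The tell: with t_0 = 1, (1)_k (C = 1, x = -1) is k! itself.
Consecutive-term ratio: r(k) = (-1) * 1 / [(k+1)] - rational in k. x = (-1); t_0 = 1; negate the roots.

Classification (C = 1): 0F0 with upper {-}, lower {-}, argument x = -1. Verdict (x = -1): the I5 exponential reduction applies (the 0F0 exponential series at x = -1). Sum: e^(-1).


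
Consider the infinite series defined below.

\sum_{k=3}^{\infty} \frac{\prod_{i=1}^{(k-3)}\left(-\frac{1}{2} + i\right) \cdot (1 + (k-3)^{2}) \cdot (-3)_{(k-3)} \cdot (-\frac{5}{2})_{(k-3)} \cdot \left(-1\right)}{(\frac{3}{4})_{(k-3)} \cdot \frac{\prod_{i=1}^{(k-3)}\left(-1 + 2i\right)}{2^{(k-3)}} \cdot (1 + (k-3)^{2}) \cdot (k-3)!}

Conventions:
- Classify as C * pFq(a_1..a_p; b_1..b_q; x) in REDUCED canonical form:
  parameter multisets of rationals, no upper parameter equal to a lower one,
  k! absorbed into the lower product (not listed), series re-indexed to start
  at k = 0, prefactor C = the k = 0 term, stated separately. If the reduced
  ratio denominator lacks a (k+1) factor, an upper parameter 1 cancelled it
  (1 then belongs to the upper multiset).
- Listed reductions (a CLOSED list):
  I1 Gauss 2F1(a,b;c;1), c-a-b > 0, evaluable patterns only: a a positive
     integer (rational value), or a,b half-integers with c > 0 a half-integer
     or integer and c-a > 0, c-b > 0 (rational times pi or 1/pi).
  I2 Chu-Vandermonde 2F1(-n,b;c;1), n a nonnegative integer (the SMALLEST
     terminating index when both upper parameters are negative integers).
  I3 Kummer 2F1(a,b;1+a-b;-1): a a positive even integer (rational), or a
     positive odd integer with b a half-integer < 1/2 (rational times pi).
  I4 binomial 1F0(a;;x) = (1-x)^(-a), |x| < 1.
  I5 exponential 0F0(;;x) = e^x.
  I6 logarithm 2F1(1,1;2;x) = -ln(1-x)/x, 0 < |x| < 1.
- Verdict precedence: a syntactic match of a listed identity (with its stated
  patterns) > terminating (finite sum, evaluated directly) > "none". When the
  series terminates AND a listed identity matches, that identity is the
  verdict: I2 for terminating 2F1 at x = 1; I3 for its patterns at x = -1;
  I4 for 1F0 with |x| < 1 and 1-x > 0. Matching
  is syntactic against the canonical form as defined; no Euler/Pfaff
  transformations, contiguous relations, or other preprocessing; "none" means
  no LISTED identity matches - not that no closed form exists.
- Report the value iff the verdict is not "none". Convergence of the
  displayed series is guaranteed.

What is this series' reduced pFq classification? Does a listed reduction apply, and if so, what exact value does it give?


First insight: from the first term -1: the running product (C = -1, x = 1) telescopes to a rising factorial.
Step ratio: r(k) = 1 * (k-3) (k-\frac{5}{2}) / [(k+\frac{3}{4}) (k+1)] ; factor over Q: parameters, x = 1, and C = -1.

Prefactor -1, argument 1: 2F1 with upper {-3, -\frac{5}{2}} over lower {\frac{3}{4}}. Verdict: this is Vandermonde's identity (I2) (terminating 2F1 at x = 1 with n = 3, b = -5/2, c = \frac{3}{4}). Value: -\frac{221}{11}.


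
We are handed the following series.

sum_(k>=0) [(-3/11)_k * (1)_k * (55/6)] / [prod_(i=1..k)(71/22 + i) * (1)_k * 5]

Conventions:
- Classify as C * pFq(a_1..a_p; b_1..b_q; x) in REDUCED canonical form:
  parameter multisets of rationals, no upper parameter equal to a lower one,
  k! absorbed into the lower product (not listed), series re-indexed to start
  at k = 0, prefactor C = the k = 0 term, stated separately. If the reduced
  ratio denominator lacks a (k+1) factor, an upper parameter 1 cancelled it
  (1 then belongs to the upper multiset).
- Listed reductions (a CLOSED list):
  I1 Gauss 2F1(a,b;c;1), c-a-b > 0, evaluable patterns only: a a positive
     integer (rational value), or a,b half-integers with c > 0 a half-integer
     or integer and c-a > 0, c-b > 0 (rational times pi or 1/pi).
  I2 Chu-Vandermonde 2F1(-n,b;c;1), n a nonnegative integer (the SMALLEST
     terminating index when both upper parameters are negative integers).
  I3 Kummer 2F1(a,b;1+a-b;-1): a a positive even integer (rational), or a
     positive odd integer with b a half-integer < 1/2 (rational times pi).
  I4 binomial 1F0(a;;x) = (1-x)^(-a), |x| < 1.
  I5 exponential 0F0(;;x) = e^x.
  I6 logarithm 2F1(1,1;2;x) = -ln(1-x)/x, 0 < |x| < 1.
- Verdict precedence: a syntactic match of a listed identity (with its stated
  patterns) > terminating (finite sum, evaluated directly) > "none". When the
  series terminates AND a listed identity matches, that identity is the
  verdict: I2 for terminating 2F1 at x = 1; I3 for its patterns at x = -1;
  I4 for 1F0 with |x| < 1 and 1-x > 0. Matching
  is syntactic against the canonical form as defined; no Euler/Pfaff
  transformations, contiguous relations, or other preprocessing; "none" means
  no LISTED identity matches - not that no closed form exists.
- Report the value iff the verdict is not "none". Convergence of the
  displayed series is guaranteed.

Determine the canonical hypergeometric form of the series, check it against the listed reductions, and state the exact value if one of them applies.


Classification (C = 11/6): 2F1 with upper {-3/11, 1}, lower {93/22}, argument x = 1. Verdict: Gauss's theorem (I1) applies (x = 1: the Gamma ratio telescopes since c-a-b = 7/2 > 0 and a = 1 in Z>0). Its exact value is 71/42.

Structural cue: from the first term 11/6: (1)_k (C = 11/6, x = 1) is k! itself.
Consecutive-term ratio: r(k) = 1 * (k-3/11) (k+1) / [(k+93/22) (k+1)] - rational in k. x = 1; t_0 = 11/6; negate the roots.


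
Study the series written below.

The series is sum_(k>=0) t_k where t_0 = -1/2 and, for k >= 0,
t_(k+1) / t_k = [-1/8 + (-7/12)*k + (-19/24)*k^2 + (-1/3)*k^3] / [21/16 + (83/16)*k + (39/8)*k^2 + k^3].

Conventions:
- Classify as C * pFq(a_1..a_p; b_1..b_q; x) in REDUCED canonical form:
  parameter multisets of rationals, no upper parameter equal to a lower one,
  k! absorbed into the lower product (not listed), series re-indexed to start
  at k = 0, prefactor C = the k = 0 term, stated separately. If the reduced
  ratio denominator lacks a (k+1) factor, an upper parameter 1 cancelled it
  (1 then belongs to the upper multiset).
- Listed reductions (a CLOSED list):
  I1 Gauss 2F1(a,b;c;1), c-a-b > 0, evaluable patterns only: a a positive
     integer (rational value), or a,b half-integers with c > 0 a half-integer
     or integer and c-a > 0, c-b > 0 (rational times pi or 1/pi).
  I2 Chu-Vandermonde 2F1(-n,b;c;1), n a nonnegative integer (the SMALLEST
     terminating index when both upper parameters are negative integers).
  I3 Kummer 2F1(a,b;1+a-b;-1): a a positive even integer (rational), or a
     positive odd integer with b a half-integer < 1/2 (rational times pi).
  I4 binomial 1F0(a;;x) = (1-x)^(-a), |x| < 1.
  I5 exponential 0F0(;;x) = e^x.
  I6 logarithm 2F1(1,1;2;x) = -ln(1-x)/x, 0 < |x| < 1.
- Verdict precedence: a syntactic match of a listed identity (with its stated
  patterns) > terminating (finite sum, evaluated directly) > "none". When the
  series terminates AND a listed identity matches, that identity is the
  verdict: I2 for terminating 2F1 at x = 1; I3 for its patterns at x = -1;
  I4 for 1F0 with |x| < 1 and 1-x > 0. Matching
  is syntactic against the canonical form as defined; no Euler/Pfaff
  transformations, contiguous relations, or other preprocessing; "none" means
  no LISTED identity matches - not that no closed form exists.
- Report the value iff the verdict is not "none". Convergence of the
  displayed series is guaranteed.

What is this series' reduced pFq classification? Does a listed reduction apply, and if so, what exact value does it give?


Classification (C = -1/2): 2F1 with upper {1, 1}, lower {7/2}, argument x = -1/3. Verdict: no listed reduction: x = -1/3 and upper {1, 1} fail every I1-I6 pattern.

Key observation: from the first term -1/2: roots of the ratio polynomials (C = -1/2, x = -1/3) are the negated parameters.
Ratio: r(k) = (-1/3) * (k+1) (k+1) / [(k+7/2) (k+1)] - rational; roots negated = parameters, x = (-1/3), C = -1/2.


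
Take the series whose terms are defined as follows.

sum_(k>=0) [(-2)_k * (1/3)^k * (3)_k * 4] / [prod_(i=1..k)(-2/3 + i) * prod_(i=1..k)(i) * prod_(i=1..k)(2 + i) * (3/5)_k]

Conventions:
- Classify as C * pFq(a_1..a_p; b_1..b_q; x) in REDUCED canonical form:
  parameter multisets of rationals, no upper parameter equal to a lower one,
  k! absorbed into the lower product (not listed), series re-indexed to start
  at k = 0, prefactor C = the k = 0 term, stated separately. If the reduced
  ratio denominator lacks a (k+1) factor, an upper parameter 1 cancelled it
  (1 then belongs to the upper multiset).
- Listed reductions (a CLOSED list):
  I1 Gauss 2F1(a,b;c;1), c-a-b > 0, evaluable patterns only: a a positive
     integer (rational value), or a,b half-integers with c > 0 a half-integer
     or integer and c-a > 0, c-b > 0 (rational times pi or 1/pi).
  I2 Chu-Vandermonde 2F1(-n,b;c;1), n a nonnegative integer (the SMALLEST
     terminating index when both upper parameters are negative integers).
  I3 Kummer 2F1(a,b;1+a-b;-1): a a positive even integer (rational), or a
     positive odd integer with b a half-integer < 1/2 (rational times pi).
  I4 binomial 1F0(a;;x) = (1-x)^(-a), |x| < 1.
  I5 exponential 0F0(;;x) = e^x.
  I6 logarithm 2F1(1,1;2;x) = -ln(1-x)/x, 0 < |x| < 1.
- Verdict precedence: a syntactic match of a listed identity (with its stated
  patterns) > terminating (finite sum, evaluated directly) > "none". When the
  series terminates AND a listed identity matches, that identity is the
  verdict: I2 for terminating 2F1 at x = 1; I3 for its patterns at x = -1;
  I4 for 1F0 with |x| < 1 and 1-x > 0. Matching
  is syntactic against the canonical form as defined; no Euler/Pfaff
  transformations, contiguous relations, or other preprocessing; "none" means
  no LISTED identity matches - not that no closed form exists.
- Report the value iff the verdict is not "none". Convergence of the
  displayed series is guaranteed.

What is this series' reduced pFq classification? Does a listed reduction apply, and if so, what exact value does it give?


At argument 1/3: a 1F2 with upper {-2}, lower {1/3, 3/5}, scaled by C = 4. Verdict: terminating (-2 upstairs). 3 nonzero terms in all; added directly. Exact value: -199/24.

Key step: with t_0 = 4, the product of the first k integers (C = 4) is k!.
Adjacent-term ratio: r(k) = (1/3) * (k-2) / [(k+1/3) (k+3/5) (k+1)] - rational in k, leading ratio (1/3); with t_0 = 4, classification follows.


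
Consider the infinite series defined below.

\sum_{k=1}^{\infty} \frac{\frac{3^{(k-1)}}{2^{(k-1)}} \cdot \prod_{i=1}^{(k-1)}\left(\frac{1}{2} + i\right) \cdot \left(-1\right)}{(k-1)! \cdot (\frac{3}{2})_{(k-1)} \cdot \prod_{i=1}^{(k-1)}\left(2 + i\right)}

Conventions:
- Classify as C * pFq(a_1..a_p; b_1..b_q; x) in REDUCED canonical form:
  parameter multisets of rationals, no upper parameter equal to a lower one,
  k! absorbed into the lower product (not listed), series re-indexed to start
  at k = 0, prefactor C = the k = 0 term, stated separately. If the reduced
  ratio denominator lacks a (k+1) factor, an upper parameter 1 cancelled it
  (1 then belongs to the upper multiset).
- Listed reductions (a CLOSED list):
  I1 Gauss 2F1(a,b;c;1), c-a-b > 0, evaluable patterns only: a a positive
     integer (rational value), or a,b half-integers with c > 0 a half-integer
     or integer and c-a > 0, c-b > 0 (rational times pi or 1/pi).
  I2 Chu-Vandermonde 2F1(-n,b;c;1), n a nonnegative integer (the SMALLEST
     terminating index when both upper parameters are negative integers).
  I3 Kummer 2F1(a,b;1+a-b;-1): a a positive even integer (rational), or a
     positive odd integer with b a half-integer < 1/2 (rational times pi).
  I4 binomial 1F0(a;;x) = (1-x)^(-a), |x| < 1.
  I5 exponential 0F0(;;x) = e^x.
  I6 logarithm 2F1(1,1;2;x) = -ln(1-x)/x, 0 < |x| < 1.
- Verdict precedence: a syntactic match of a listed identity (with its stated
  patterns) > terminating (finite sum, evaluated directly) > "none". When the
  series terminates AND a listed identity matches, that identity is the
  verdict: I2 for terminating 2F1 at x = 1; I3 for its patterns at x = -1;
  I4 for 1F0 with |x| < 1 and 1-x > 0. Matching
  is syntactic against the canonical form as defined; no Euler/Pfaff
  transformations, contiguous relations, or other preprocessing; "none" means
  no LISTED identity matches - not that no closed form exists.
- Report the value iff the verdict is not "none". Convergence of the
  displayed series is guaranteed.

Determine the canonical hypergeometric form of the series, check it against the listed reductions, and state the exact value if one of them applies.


Structural cue: with t_0 = -1, the lower running product (prefactor -1) is a rising factorial.
Adjacent-term ratio: r(k) = \frac{3}{2} * 1 / [(k+3) (k+1)] ; factor over Q: parameters, x = \frac{3}{2}, and C = -1.

At argument \frac{3}{2}: a 0F1 with upper {-}, lower {3}, scaled by C = -1. Verdict: none. No listed pattern accepts 0F1(-; 3; \frac{3}{2}).


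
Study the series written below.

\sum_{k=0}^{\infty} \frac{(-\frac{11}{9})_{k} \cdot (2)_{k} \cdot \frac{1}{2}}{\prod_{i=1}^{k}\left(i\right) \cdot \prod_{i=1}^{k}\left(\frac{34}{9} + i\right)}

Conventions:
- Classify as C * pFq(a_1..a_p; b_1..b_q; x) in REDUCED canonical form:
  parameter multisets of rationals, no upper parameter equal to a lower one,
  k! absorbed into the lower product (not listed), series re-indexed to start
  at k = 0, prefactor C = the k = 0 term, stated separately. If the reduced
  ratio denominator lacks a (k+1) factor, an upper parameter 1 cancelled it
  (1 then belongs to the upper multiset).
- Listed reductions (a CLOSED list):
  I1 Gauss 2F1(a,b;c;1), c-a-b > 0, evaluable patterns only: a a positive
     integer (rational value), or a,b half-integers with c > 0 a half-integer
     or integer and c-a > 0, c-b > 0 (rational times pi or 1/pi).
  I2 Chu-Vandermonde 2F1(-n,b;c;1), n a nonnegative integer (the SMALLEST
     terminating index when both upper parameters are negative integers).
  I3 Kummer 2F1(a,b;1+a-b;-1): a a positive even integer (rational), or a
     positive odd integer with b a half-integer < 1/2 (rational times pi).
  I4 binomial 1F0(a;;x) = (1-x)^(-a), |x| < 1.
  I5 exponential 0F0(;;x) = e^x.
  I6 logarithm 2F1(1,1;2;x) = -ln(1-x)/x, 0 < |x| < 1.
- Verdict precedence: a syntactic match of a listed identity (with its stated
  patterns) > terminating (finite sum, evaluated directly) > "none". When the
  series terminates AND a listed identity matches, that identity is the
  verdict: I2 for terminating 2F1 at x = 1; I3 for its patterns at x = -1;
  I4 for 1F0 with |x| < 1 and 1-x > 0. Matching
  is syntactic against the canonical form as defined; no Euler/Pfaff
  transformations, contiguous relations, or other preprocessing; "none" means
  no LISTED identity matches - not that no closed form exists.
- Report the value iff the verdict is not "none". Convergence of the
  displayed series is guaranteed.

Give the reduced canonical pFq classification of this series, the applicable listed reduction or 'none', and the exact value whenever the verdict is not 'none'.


Classification (C = \frac{1}{2}): 2F1 with upper {-\frac{11}{9}, 2}, lower {\frac{43}{9}}, argument x = 1. Verdict: this is Gauss's theorem (I1) (x = 1: the Gamma ratio telescopes since c-a-b = 4 > 0 and a = 2 in Z>0). Hence: \frac{85}{324}.

First insight: t_0 being \frac{1}{2}, the lower running product (C = 1/2, x = 1) is a rising factorial.
Ratio: r(k) = 1 * (k-\frac{11}{9}) (k+2) / [(k+\frac{43}{9}) (k+1)] ; factor over Q: parameters, x = 1, and C = \frac{1}{2}.


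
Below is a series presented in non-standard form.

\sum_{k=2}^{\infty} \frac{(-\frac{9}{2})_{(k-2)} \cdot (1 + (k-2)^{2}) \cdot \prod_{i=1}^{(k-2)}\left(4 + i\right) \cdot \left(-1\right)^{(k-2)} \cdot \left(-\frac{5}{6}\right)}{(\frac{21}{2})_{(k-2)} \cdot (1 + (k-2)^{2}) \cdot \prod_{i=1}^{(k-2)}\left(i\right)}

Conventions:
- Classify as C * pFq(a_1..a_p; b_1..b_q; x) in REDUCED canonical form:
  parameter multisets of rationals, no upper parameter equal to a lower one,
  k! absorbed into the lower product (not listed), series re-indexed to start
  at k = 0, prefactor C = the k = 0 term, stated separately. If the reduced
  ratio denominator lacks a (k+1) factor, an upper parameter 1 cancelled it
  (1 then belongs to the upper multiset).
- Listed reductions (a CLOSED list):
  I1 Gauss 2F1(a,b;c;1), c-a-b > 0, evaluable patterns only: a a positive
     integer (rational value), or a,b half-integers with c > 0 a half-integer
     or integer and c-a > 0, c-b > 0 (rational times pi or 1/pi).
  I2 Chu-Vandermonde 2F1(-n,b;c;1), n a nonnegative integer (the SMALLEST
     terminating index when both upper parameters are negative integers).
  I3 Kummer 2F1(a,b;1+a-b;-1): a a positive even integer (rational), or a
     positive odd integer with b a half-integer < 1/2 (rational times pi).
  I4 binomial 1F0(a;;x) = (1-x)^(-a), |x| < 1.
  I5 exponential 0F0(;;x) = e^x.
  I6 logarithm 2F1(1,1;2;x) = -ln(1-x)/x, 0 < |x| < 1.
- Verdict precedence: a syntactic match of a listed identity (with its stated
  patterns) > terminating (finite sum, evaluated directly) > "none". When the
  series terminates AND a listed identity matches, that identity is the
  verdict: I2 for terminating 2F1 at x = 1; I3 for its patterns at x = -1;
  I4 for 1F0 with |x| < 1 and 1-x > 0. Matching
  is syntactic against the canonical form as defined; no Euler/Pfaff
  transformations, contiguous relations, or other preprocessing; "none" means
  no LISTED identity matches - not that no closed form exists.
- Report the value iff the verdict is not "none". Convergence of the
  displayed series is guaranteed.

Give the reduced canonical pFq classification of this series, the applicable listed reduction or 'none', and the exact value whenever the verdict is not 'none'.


Key observation: with t_0 = -\frac{5}{6}, the running product (C = -5/6) telescopes to a rising factorial.
Step ratio: r(k) = -1 * (k-\frac{9}{2}) (k+5) / [(k+\frac{21}{2}) (k+1)] - rational; roots negated = parameters, x = -1, C = -\frac{5}{6}.

Canonical form: C = -\frac{5}{6} times 2F1 with upper {-\frac{9}{2}, 5}, lower {\frac{21}{2}}, x = -1. Verdict: this is the Kummer evaluation I3 (x = -1; c = \frac{21}{2} equals 1+a-b for upper {-\frac{9}{2}, 5}: listed pattern). Hence: \left(-\frac{3464175}{2097152}\right) \cdot \pi.


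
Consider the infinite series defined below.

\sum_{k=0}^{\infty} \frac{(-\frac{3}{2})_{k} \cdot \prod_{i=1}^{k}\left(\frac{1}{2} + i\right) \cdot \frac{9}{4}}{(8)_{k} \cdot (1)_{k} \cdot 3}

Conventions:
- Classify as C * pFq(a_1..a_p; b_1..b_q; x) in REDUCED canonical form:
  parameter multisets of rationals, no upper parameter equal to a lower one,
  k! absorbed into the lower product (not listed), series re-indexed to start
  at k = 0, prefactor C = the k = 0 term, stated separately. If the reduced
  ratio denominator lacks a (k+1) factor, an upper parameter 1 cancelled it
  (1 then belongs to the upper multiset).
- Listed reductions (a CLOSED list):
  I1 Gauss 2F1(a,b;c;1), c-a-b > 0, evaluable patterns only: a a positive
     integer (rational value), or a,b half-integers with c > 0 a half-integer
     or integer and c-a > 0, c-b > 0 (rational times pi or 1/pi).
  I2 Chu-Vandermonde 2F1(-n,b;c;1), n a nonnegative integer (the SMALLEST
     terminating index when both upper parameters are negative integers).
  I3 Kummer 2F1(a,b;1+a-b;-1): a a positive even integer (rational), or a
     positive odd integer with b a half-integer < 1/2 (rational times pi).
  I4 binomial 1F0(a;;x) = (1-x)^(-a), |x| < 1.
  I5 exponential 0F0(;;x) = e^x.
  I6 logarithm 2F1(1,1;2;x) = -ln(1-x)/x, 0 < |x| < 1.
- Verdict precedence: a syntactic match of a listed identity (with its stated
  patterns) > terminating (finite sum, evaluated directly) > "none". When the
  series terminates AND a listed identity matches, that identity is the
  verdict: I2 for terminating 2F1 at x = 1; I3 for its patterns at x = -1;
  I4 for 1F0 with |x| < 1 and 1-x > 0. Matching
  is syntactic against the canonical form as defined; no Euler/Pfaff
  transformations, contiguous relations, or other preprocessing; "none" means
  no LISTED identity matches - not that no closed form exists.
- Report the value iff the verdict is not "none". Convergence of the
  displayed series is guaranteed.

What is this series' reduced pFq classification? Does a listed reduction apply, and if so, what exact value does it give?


The tell: t_0 = \frac{3}{4} here, and the running product (prefactor 3/4) telescopes to a rising factorial.
Consecutive-term ratio: r(k) = 1 * (k-\frac{3}{2}) (k+\frac{3}{2}) / [(k+8) (k+1)] - rational in k, leading ratio 1; with t_0 = \frac{3}{4}, classification follows.

The series (x = 1) is 2F1: upper {-\frac{3}{2}, \frac{3}{2}}, lower {8}, prefactor \frac{3}{4}. Verdict: this is the half-integer Gauss pattern (I1) (x = 1; upper {-\frac{3}{2}, \frac{3}{2}} half-integers, c = 8 in the evaluable pattern). Value: \frac{2097152}{1203345} / \pi.


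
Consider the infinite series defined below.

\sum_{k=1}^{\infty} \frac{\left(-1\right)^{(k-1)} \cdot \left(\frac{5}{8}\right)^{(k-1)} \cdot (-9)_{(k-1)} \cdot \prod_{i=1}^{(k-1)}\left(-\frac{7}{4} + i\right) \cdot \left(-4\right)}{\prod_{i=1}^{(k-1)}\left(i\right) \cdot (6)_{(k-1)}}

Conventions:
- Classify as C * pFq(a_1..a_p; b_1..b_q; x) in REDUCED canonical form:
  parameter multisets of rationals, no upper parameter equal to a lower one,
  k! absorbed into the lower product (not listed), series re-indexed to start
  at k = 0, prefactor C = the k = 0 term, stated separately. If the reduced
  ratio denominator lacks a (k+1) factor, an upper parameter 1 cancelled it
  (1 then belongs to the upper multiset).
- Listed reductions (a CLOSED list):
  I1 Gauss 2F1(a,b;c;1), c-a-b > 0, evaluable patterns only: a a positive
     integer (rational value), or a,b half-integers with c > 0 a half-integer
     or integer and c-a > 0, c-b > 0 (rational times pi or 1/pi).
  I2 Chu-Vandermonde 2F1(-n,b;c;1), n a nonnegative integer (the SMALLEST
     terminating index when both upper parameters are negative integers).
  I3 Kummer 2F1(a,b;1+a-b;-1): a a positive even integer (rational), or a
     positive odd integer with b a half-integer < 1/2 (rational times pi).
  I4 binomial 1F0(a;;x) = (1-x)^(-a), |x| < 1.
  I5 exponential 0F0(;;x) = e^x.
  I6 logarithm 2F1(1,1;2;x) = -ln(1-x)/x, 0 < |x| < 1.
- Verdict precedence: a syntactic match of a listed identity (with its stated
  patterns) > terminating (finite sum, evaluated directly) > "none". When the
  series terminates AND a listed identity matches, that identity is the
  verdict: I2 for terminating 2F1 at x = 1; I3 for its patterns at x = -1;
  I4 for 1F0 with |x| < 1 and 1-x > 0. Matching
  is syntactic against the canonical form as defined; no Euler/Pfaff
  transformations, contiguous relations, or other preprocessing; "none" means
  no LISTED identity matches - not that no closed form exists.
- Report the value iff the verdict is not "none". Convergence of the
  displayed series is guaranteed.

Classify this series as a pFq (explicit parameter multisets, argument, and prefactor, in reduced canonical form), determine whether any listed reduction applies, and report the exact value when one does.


The tell: with t_0 = -4, the running product (C = -4) telescopes to a rising factorial.
Term ratio: r(k) = -\frac{5}{8} * (k-9) (k-\frac{3}{4}) / [(k+6) (k+1)] ; factor over Q: parameters, x = -\frac{5}{8}, and C = -4.

Prefactor -4, argument -\frac{5}{8}: 2F1 with upper {-9, -\frac{3}{4}} over lower {6}. Verdict: terminating. With -9 upstairs the series is a 10-term polynomial sum; evaluated term by term. Value: -\frac{149553615042089639}{173388585653764096}.


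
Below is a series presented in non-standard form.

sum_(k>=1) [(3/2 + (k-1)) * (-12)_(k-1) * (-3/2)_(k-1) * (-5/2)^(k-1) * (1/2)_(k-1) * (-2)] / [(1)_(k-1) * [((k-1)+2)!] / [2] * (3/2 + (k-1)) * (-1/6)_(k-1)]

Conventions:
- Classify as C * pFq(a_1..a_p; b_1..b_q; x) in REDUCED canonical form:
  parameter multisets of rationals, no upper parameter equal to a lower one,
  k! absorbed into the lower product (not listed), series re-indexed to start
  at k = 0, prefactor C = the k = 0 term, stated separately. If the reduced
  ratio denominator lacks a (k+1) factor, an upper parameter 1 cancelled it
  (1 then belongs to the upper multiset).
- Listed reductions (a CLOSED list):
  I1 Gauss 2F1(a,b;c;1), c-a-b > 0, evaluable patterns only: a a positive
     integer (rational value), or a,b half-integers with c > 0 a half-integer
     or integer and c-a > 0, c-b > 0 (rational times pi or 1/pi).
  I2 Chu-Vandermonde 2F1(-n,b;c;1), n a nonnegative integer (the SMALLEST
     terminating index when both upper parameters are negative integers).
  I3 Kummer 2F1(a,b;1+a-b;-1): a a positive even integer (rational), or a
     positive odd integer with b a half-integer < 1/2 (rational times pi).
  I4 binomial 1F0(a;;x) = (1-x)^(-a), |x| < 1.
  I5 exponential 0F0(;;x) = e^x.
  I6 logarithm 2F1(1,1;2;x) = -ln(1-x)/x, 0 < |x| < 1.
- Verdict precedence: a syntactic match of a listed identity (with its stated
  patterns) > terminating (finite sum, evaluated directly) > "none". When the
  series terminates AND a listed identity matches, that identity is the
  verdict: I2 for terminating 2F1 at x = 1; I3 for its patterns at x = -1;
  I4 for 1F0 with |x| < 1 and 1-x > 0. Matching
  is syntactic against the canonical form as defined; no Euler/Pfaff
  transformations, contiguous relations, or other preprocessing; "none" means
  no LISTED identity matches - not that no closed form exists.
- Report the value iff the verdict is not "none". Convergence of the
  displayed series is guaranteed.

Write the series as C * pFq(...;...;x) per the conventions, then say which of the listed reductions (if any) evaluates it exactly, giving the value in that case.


This is -2 * 3F2(-12, -3/2, 1/2; -1/6, 3; -5/2) in reduced canonical form. Verdict: terminating - the sum ends at index 12 because -12 is a negative integer; exact evaluation follows. Sum: 210025025952175311474287/25517984663704961024.

First insight: x = (-5/2) and striking the common factor k + 3/2 reduces the term (C = -2, x = -5/2).
Consecutive-term ratio: r(k) = (-5/2) * (k-12) (k-3/2) (k+1/2) / [(k-1/6) (k+3) (k+1)] - rational in k. x = (-5/2); t_0 = -2; negate the roots.


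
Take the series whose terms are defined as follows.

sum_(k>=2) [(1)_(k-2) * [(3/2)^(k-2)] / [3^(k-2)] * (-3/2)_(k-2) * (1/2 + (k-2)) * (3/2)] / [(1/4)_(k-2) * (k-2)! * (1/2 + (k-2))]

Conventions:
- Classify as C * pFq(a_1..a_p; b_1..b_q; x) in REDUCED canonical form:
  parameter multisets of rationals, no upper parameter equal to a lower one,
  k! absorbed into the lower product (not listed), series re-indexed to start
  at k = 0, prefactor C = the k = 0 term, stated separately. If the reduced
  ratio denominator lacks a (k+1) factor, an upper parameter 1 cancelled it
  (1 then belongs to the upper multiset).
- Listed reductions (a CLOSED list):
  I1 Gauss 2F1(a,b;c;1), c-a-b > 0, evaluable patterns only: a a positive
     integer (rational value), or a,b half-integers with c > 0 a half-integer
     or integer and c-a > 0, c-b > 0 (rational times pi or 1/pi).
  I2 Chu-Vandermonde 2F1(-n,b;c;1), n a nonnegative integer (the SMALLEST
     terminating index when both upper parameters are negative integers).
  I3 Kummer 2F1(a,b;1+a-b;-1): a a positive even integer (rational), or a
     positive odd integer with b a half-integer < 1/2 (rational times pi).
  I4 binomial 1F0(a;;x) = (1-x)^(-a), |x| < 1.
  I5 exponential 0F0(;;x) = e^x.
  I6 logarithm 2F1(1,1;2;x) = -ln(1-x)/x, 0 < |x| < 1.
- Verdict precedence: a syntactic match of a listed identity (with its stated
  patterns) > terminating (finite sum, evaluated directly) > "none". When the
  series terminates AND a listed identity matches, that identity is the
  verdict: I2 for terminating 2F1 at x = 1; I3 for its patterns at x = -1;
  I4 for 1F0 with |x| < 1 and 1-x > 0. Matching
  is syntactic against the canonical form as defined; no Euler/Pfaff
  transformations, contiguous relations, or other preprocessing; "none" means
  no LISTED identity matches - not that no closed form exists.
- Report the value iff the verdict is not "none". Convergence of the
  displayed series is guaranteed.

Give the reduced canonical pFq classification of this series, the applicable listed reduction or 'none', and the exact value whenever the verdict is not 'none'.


Prefactor 3/2, argument 1/2: 2F1 with upper {-3/2, 1} over lower {1/4}. Verdict: none here - no I1-I6 shape fits x = 1/2 with lower {1/4}.

Structural cue: with t_0 = 3/2, the two k-th powers (C = 3/2) combine into one argument.
Ratio: r(k) = (1/2) * (k-3/2) (k+1) / [(k+1/4) (k+1)] ; factor over Q: parameters, x = (1/2), and C = 3/2.


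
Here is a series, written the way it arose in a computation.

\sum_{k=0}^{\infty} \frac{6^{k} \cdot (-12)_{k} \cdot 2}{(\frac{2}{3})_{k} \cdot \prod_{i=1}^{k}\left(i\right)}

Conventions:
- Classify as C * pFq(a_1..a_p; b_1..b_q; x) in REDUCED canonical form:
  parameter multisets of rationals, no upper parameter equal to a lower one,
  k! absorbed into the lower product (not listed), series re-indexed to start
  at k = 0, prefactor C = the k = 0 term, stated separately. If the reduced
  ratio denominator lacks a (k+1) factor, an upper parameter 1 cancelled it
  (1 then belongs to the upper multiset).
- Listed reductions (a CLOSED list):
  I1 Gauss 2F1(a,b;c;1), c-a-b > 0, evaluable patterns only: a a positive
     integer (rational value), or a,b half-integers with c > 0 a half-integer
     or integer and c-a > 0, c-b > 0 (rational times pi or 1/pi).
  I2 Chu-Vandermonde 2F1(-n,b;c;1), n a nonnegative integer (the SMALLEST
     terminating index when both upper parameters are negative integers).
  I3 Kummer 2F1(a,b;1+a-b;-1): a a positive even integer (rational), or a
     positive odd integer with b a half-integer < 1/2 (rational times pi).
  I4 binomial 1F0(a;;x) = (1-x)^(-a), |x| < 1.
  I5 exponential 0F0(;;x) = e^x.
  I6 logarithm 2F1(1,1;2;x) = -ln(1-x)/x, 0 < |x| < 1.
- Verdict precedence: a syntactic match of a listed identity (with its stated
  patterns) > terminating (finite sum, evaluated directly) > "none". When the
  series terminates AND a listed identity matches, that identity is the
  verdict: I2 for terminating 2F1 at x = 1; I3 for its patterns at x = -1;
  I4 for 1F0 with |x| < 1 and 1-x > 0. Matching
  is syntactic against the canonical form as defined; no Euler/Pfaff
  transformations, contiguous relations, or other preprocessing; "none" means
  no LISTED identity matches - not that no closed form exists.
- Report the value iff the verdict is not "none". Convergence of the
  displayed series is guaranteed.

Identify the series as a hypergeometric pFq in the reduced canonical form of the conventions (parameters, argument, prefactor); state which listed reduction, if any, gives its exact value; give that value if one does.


First insight: t_0 = 2 here, and the product of the first k integers (C = 2) is k!.
Step ratio: r(k) = 6 * (k-12) / [(k+\frac{2}{3}) (k+1)] - rational in k. x = 6; t_0 = 2; negate the roots.

This is 2 * 1F1(-12; \frac{2}{3}; 6) in reduced canonical form. Verdict: terminating. With -12 upstairs the series is a 13-term polynomial sum; evaluated term by term. Its exact value is -\frac{140485661189}{9931546625}.


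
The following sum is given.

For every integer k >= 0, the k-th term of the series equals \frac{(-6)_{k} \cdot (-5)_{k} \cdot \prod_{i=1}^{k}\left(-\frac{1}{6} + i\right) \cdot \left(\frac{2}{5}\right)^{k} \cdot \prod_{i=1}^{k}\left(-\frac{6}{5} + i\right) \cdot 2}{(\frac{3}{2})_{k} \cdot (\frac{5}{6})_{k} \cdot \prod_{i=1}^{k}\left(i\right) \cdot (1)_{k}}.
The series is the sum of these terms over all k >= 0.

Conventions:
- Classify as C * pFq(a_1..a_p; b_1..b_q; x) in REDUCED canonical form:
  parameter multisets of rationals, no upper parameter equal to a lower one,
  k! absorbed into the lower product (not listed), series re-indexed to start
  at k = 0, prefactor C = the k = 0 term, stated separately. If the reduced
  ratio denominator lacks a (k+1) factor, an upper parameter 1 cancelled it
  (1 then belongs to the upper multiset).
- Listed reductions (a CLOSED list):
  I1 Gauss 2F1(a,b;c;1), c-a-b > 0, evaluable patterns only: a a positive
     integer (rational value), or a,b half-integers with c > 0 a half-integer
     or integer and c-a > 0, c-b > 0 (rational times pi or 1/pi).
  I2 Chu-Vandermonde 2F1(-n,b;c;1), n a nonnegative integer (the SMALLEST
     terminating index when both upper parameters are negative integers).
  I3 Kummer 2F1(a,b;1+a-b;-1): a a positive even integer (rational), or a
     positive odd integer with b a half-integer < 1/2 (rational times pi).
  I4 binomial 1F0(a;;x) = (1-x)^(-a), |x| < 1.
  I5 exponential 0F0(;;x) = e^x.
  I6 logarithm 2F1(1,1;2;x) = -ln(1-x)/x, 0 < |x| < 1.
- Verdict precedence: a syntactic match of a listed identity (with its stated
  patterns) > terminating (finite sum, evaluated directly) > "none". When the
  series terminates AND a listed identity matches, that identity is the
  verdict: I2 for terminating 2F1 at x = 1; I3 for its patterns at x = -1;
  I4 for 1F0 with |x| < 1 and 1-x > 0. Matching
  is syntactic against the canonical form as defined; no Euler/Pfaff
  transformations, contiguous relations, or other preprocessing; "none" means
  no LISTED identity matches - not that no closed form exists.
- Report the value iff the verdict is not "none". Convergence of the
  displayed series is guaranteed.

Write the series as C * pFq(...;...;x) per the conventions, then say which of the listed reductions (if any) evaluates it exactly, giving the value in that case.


Classification (C = 2): 3F2 with upper {-6, -5, -\frac{1}{5}}, lower {1, \frac{3}{2}}, argument x = \frac{2}{5}. Verdict: terminating - the sum ends at index 5 because -5 is a negative integer; exact evaluation follows. Sum: -\frac{14525196894}{3759765625}.

Structural cue: from the first term 2: the parameter 5/6 appears in both the upper and lower lists and cancels.
Ratio: r(k) = \frac{2}{5} * (k-6) (k-5) (k-\frac{1}{5}) / [(k+1) (k+\frac{3}{2}) (k+1)] - rational in k. x = \frac{2}{5}; t_0 = 2; negate the roots.


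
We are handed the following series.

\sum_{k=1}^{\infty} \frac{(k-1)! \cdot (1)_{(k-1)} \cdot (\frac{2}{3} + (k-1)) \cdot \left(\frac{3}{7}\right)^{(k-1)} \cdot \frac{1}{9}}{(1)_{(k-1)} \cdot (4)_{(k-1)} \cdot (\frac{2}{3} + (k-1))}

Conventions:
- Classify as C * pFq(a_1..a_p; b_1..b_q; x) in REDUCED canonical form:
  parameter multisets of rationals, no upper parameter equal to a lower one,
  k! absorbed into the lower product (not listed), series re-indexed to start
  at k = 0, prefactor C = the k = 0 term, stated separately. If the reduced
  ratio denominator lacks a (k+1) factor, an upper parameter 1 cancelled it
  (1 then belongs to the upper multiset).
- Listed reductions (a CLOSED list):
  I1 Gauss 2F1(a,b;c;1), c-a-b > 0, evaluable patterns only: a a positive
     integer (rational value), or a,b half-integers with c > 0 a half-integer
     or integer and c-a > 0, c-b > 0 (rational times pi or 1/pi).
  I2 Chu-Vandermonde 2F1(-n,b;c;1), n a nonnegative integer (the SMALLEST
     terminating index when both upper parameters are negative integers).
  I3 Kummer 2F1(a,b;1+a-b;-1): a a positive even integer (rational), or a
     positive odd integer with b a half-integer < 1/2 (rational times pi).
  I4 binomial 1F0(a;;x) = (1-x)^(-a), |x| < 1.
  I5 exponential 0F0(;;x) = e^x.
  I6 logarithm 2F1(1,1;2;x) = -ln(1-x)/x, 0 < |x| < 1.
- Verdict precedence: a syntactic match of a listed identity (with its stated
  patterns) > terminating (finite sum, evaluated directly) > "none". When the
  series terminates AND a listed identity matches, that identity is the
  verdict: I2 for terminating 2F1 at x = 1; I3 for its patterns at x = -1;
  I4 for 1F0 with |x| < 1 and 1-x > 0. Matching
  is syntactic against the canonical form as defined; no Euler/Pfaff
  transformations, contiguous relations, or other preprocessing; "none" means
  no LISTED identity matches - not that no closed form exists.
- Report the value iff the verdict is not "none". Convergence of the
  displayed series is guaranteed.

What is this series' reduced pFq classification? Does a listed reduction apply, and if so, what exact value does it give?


The tell: with t_0 = \frac{1}{9}, (1)_k (C = 1/9, x = 3/7) is k! itself.
Consecutive-term ratio: r(k) = \frac{3}{7} * (k+1) (k+1) / [(k+4) (k+1)] - rational in k, leading ratio \frac{3}{7}; with t_0 = \frac{1}{9}, classification follows.

The series (x = \frac{3}{7}) is 2F1: upper {1, 1}, lower {4}, prefactor \frac{1}{9}. Verdict: none - at argument \frac{3}{7} the multisets {1, 1} ; {4} match no listed identity.
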